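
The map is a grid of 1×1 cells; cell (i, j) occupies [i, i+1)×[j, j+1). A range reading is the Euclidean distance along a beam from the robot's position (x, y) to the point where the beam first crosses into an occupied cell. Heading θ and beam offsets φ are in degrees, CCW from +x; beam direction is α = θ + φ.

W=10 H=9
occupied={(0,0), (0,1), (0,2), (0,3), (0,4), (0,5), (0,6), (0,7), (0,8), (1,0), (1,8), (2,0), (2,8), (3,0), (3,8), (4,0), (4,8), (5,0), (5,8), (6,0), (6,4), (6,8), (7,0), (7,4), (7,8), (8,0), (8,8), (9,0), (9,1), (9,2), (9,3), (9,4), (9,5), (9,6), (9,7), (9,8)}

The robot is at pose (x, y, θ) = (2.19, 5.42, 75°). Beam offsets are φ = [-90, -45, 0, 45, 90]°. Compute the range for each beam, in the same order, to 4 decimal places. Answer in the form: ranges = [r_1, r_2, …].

beam 1: φ=-90°, α=345°
  cosα=0.9659 sinα=-0.2588 | (2,5) | tMaxX 0.8386 tMaxY 1.6228 | tΔX 1.0353 tΔY 3.8637
    t=0.8386 [x] (3,5)
    t=1.6228 [y] (3,4)
    t=1.8738 [x] (4,4)
    t=2.9091 [x] (5,4)
    t=3.9444 [x] (6,4) — stop
  → r_1 = 3.9444
beam 2: φ=-45°, α=30°
  cosα=0.8660 sinα=0.5000 | (2,5) | tMaxX 0.9353 tMaxY 1.1600 | tΔX 1.1547 tΔY 2.0000
    t=0.9353 [x] (3,5)
    t=1.1600 [y] (3,6)
    t=2.0900 [x] (4,6)
    t=3.1600 [y] (4,7)
    t=3.2447 [x] (5,7)
    t=4.3994 [x] (6,7)
    t=5.1600 [y] (6,8) — stop
  → r_2 = 5.1600
beam 3: φ=0°, α=75°
  cosα=0.2588 sinα=0.9659 | (2,5) | tMaxX 3.1296 tMaxY 0.6005 | tΔX 3.8637 tΔY 1.0353
    t=0.6005 [y] (2,6)
    t=1.6357 [y] (2,7)
    t=2.6710 [y] (2,8) — stop
  → r_3 = 2.6710
beam 4: φ=45°, α=120°
  cosα=-0.5000 sinα=0.8660 | (2,5) | tMaxX 0.3800 tMaxY 0.6697 | tΔX 2.0000 tΔY 1.1547
    t=0.3800 [x] (1,5)
    t=0.6697 [y] (1,6)
    t=1.8244 [y] (1,7)
    t=2.3800 [x] (0,7) — stop
  → r_4 = 2.3800
beam 5: φ=90°, α=165°
  cosα=-0.9659 sinα=0.2588 | (2,5) | tMaxX 0.1967 tMaxY 2.2409 | tΔX 1.0353 tΔY 3.8637
    t=0.1967 [x] (1,5)
    t=1.2320 [x] (0,5) — stop
  → r_5 = 1.2320

ranges = [3.9444, 5.1600, 2.6710, 2.3800, 1.2320]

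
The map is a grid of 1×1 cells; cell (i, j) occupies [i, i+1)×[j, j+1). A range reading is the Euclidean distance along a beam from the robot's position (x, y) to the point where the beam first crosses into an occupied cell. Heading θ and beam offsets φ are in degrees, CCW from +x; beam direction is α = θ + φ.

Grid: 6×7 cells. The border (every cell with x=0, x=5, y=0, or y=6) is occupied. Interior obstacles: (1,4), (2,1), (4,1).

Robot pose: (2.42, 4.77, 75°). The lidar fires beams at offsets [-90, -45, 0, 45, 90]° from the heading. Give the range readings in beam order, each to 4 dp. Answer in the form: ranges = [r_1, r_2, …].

ranges = [2.6710, 2.4600, 1.2734, 1.4203, 0.4348]

beam 1: φ=-90°, α=345°
  d=(0.9659,-0.2588)  start (2,4)  tX=0.6005 tY=2.9751  stride 1/|dx|=1.0353 1/|dy|=3.8637
    cross x-line → (3,4), t=0.6005
    cross x-line → (4,4), t=1.6357
    cross x-line → (5,4), t=2.6710 (wall)
  → r_1 = 2.6710
beam 2: φ=-45°, α=30°
  d=(0.8660,0.5000)  start (2,4)  tX=0.6697 tY=0.4600  stride 1/|dx|=1.1547 1/|dy|=2.0000
    cross y-line → (2,5), t=0.4600
    cross x-line → (3,5), t=0.6697
    cross x-line → (4,5), t=1.8244
    cross y-line → (4,6), t=2.4600 (wall)
  → r_2 = 2.4600
beam 3: φ=0°, α=75°
  d=(0.2588,0.9659)  start (2,4)  tX=2.2409 tY=0.2381  stride 1/|dx|=3.8637 1/|dy|=1.0353
    cross y-line → (2,5), t=0.2381
    cross y-line → (2,6), t=1.2734 (wall)
  → r_3 = 1.2734
beam 4: φ=45°, α=120°
  d=(-0.5000,0.8660)  start (2,4)  tX=0.8400 tY=0.2656  stride 1/|dx|=2.0000 1/|dy|=1.1547
    cross y-line → (2,5), t=0.2656
    cross x-line → (1,5), t=0.8400
    cross y-line → (1,6), t=1.4203 (wall)
  → r_4 = 1.4203
beam 5: φ=90°, α=165°
  d=(-0.9659,0.2588)  start (2,4)  tX=0.4348 tY=0.8887  stride 1/|dx|=1.0353 1/|dy|=3.8637
    cross x-line → (1,4), t=0.4348 (wall)
  → r_5 = 0.4348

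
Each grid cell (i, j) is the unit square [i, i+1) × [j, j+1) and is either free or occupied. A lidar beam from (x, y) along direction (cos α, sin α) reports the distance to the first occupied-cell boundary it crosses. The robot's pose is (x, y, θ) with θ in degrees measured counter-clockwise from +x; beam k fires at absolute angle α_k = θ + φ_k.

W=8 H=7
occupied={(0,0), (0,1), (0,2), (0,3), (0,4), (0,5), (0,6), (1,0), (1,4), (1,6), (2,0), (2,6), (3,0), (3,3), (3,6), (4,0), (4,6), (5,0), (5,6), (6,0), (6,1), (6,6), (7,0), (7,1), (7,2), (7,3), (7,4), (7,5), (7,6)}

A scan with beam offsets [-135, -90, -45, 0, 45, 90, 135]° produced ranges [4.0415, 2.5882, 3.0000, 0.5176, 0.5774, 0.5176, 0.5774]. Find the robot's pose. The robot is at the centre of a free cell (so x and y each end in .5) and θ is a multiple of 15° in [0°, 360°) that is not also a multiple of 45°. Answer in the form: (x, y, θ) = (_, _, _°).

(x, y, θ) = (6.5, 2.5, 255°)

Candidates: 27 free-cell centres × 16 headings = 432 poses. Raycast each; keep the one whose scan matches to 4 dp.
  (4.5, 1.5, 240°): beam 1 = 1.9319 ≠ 4.0415 ✗
  (5.5, 5.5, 300°): beam 1 = 1.9319 ≠ 4.0415 ✗
  (1.5, 5.5, 30°): beam 1 = 0.5176 ≠ 4.0415 ✗
  …
  (6.5, 2.5, 255°): r_1=4.0415, r_2=2.5882, r_3=3.0000, r_4=0.5176, r_5=0.5774, r_6=0.5176, r_7=0.5774 — all match ✓
Only this pose fits every beam.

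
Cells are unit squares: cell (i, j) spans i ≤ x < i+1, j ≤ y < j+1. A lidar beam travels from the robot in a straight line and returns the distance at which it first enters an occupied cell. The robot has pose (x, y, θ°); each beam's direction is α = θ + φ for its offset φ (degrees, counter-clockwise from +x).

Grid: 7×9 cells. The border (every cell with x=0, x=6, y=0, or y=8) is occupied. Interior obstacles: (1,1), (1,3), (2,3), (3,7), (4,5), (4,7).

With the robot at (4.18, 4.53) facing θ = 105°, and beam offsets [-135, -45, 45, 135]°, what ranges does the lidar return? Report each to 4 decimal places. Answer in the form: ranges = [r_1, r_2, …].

beam 1: φ=-135°, α=330°
  direction (0.8660, -0.5000); cell (4,4); t to first gridline: x 0.9469, y 1.0600 (then +1.1547 / +2.0000)
    (5,4) via x @ 0.9469
    (5,3) via y @ 1.0600
    (6,3) via x @ 2.1016  # hit
  → r_1 = 2.1016
beam 2: φ=-45°, α=60°
  direction (0.5000, 0.8660); cell (4,4); t to first gridline: x 1.6400, y 0.5427 (then +2.0000 / +1.1547)
    (4,5) via y @ 0.5427  # hit
  → r_2 = 0.5427
beam 3: φ=45°, α=150°
  direction (-0.8660, 0.5000); cell (4,4); t to first gridline: x 0.2078, y 0.9400 (then +1.1547 / +2.0000)
    (3,4) via x @ 0.2078
    (3,5) via y @ 0.9400
    (2,5) via x @ 1.3625
    (1,5) via x @ 2.5172
    (1,6) via y @ 2.9400
    (0,6) via x @ 3.6719  # hit
  → r_3 = 3.6719
beam 4: φ=135°, α=240°
  direction (-0.5000, -0.8660); cell (4,4); t to first gridline: x 0.3600, y 0.6120 (then +2.0000 / +1.1547)
    (3,4) via x @ 0.3600
    (3,3) via y @ 0.6120
    (3,2) via y @ 1.7667
    (2,2) via x @ 2.3600
    (2,1) via y @ 2.9214
    (2,0) via y @ 4.0761  # hit
  → r_4 = 4.0761

ranges = [2.1016, 0.5427, 3.6719, 4.0761]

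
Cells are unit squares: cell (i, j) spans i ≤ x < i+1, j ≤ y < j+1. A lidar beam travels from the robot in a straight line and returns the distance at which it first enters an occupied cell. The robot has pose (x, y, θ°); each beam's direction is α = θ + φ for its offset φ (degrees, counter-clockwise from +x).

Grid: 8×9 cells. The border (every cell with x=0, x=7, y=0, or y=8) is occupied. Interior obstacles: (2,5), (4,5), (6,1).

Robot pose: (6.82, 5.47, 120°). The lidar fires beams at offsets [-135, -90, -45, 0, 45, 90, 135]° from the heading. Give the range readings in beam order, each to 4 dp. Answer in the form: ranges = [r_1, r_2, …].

beam 1: φ=-135°, α=345°
  cosα=0.9659 sinα=-0.2588 | (6,5) | tMaxX 0.1863 tMaxY 1.8159 | tΔX 1.0353 tΔY 3.8637
    t=0.1863 [x] (7,5) — stop
  → r_1 = 0.1863
beam 2: φ=-90°, α=30°
  cosα=0.8660 sinα=0.5000 | (6,5) | tMaxX 0.2078 tMaxY 1.0600 | tΔX 1.1547 tΔY 2.0000
    t=0.2078 [x] (7,5) — stop
  → r_2 = 0.2078
beam 3: φ=-45°, α=75°
  cosα=0.2588 sinα=0.9659 | (6,5) | tMaxX 0.6955 tMaxY 0.5487 | tΔX 3.8637 tΔY 1.0353
    t=0.5487 [y] (6,6)
    t=0.6955 [x] (7,6) — stop
  → r_3 = 0.6955
beam 4: φ=0°, α=120°
  cosα=-0.5000 sinα=0.8660 | (6,5) | tMaxX 1.6400 tMaxY 0.6120 | tΔX 2.0000 tΔY 1.1547
    t=0.6120 [y] (6,6)
    t=1.6400 [x] (5,6)
    t=1.7667 [y] (5,7)
    t=2.9214 [y] (5,8) — stop
  → r_4 = 2.9214
beam 5: φ=45°, α=165°
  cosα=-0.9659 sinα=0.2588 | (6,5) | tMaxX 0.8489 tMaxY 2.0478 | tΔX 1.0353 tΔY 3.8637
    t=0.8489 [x] (5,5)
    t=1.8842 [x] (4,5) — stop
  → r_5 = 1.8842
beam 6: φ=90°, α=210°
  cosα=-0.8660 sinα=-0.5000 | (6,5) | tMaxX 0.9469 tMaxY 0.9400 | tΔX 1.1547 tΔY 2.0000
    t=0.9400 [y] (6,4)
    t=0.9469 [x] (5,4)
    t=2.1016 [x] (4,4)
    t=2.9400 [y] (4,3)
    t=3.2563 [x] (3,3)
    t=4.4110 [x] (2,3)
    t=4.9400 [y] (2,2)
    t=5.5657 [x] (1,2)
    t=6.7204 [x] (0,2) — stop
  → r_6 = 6.7204
beam 7: φ=135°, α=255°
  cosα=-0.2588 sinα=-0.9659 | (6,5) | tMaxX 3.1682 tMaxY 0.4866 | tΔX 3.8637 tΔY 1.0353
    t=0.4866 [y] (6,4)
    t=1.5219 [y] (6,3)
    t=2.5571 [y] (6,2)
    t=3.1682 [x] (5,2)
    t=3.5924 [y] (5,1)
    t=4.6277 [y] (5,0) — stop
  → r_7 = 4.6277

ranges = [0.1863, 0.2078, 0.6955, 2.9214, 1.8842, 6.7204, 4.6277]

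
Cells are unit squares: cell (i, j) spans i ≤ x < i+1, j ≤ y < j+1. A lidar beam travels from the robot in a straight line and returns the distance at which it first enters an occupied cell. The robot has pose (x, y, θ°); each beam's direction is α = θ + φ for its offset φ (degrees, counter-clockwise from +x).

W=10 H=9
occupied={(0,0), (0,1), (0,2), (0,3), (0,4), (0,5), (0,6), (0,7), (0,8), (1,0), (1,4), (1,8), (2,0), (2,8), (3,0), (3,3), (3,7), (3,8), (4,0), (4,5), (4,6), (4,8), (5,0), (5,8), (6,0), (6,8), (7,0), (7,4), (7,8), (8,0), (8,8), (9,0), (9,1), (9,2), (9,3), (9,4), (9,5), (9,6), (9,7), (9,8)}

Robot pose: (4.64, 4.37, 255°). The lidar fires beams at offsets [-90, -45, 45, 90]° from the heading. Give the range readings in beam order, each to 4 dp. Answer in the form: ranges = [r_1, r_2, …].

ranges = [3.7684, 0.7400, 3.8913, 4.5138]

beam 1: φ=-90°, α=165°
  dir = (cos 165°, sin 165°) = (-0.9659, 0.2588); from cell (4,4)
  next x-line at t=0.6626, next y-line at t=2.4341; Δt_x=1.0353, Δt_y=3.8637
    x: enter (3,4) at t=0.6626
    x: enter (2,4) at t=1.6979
    y: enter (2,5) at t=2.4341
    x: enter (1,5) at t=2.7331
    x: enter (0,5) at t=3.7684 ← occupied
  → r_1 = 3.7684
beam 2: φ=-45°, α=210°
  dir = (cos 210°, sin 210°) = (-0.8660, -0.5000); from cell (4,4)
  next x-line at t=0.7390, next y-line at t=0.7400; Δt_x=1.1547, Δt_y=2.0000
    x: enter (3,4) at t=0.7390
    y: enter (3,3) at t=0.7400 ← occupied
  → r_2 = 0.7400
beam 3: φ=45°, α=300°
  dir = (cos 300°, sin 300°) = (0.5000, -0.8660); from cell (4,4)
  next x-line at t=0.7200, next y-line at t=0.4272; Δt_x=2.0000, Δt_y=1.1547
    y: enter (4,3) at t=0.4272
    x: enter (5,3) at t=0.7200
    y: enter (5,2) at t=1.5819
    x: enter (6,2) at t=2.7200
    y: enter (6,1) at t=2.7366
    y: enter (6,0) at t=3.8913 ← occupied
  → r_3 = 3.8913
beam 4: φ=90°, α=345°
  dir = (cos 345°, sin 345°) = (0.9659, -0.2588); from cell (4,4)
  next x-line at t=0.3727, next y-line at t=1.4296; Δt_x=1.0353, Δt_y=3.8637
    x: enter (5,4) at t=0.3727
    x: enter (6,4) at t=1.4080
    y: enter (6,3) at t=1.4296
    x: enter (7,3) at t=2.4433
    x: enter (8,3) at t=3.4785
    x: enter (9,3) at t=4.5138 ← occupied
  → r_4 = 4.5138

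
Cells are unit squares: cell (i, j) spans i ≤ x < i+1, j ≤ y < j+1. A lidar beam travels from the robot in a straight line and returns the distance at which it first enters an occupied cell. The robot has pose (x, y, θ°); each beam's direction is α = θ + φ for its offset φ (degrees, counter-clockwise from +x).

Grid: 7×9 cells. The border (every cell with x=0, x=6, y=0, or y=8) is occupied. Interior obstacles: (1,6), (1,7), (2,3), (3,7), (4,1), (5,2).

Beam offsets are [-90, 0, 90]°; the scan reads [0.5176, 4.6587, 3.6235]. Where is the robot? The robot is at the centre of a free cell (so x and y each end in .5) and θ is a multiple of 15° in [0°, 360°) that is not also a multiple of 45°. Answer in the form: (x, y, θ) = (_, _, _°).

(x, y, θ) = (4.5, 2.5, 105°)

Candidates: 29 free-cell centres × 16 headings = 464 poses. Raycast each; keep the one whose scan matches to 4 dp.
  (5.5, 6.5, 195°): beam 1 = 1.5529 ≠ 0.5176 ✗
  (1.5, 4.5, 195°): beam 1 = 1.5529 ≠ 0.5176 ✗
  (3.5, 4.5, 75°): beam 1 = 2.5882 ≠ 0.5176 ✗
  (1.5, 1.5, 30°): beam 1 = 0.5774 ≠ 0.5176 ✗
  (1.5, 3.5, 30°): beam 1 = 2.8868 ≠ 0.5176 ✗
  …
  (4.5, 2.5, 105°): r_1=0.5176, r_2=4.6587, r_3=3.6235 — all match ✓
Only this pose fits every beam.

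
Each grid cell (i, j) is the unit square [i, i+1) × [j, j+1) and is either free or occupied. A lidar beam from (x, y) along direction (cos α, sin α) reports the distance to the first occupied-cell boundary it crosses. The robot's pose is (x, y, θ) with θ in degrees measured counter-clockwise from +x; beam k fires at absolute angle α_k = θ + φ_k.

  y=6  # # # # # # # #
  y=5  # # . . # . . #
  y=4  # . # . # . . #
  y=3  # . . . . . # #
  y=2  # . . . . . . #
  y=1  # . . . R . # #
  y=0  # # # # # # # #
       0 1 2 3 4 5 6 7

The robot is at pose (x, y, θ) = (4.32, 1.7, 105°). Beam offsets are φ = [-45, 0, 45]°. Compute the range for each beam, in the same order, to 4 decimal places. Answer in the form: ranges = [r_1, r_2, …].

ranges = [4.9652, 4.4517, 3.8336]

beam 1: φ=-45°, α=60°
  d=(0.5000,0.8660)  start (4,1)  tX=1.3600 tY=0.3464  stride 1/|dx|=2.0000 1/|dy|=1.1547
    cross y-line → (4,2), t=0.3464
    cross x-line → (5,2), t=1.3600
    cross y-line → (5,3), t=1.5011
    cross y-line → (5,4), t=2.6558
    cross x-line → (6,4), t=3.3600
    cross y-line → (6,5), t=3.8105
    cross y-line → (6,6), t=4.9652 (wall)
  → r_1 = 4.9652
beam 2: φ=0°, α=105°
  d=(-0.2588,0.9659)  start (4,1)  tX=1.2364 tY=0.3106  stride 1/|dx|=3.8637 1/|dy|=1.0353
    cross y-line → (4,2), t=0.3106
    cross x-line → (3,2), t=1.2364
    cross y-line → (3,3), t=1.3459
    cross y-line → (3,4), t=2.3811
    cross y-line → (3,5), t=3.4164
    cross y-line → (3,6), t=4.4517 (wall)
  → r_2 = 4.4517
beam 3: φ=45°, α=150°
  d=(-0.8660,0.5000)  start (4,1)  tX=0.3695 tY=0.6000  stride 1/|dx|=1.1547 1/|dy|=2.0000
    cross x-line → (3,1), t=0.3695
    cross y-line → (3,2), t=0.6000
    cross x-line → (2,2), t=1.5242
    cross y-line → (2,3), t=2.6000
    cross x-line → (1,3), t=2.6789
    cross x-line → (0,3), t=3.8336 (wall)
  → r_3 = 3.8336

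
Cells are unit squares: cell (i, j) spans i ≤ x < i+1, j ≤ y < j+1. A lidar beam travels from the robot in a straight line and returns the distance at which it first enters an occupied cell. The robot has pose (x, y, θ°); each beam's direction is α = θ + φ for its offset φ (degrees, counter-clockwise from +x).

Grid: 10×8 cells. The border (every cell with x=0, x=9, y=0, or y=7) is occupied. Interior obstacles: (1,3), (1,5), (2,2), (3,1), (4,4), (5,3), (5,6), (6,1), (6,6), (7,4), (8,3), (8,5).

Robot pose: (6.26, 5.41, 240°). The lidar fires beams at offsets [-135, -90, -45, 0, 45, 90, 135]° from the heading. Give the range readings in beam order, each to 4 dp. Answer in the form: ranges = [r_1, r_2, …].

beam 1: φ=-135°, α=105°
  cosα=-0.2588 sinα=0.9659 | (6,5) | tMaxX 1.0046 tMaxY 0.6108 | tΔX 3.8637 tΔY 1.0353
    t=0.6108 [y] (6,6) — stop
  → r_1 = 0.6108
beam 2: φ=-90°, α=150°
  cosα=-0.8660 sinα=0.5000 | (6,5) | tMaxX 0.3002 tMaxY 1.1800 | tΔX 1.1547 tΔY 2.0000
    t=0.3002 [x] (5,5)
    t=1.1800 [y] (5,6) — stop
  → r_2 = 1.1800
beam 3: φ=-45°, α=195°
  cosα=-0.9659 sinα=-0.2588 | (6,5) | tMaxX 0.2692 tMaxY 1.5841 | tΔX 1.0353 tΔY 3.8637
    t=0.2692 [x] (5,5)
    t=1.3044 [x] (4,5)
    t=1.5841 [y] (4,4) — stop
  → r_3 = 1.5841
beam 4: φ=0°, α=240°
  cosα=-0.5000 sinα=-0.8660 | (6,5) | tMaxX 0.5200 tMaxY 0.4734 | tΔX 2.0000 tΔY 1.1547
    t=0.4734 [y] (6,4)
    t=0.5200 [x] (5,4)
    t=1.6281 [y] (5,3) — stop
  → r_4 = 1.6281
beam 5: φ=45°, α=285°
  cosα=0.2588 sinα=-0.9659 | (6,5) | tMaxX 2.8591 tMaxY 0.4245 | tΔX 3.8637 tΔY 1.0353
    t=0.4245 [y] (6,4)
    t=1.4597 [y] (6,3)
    t=2.4950 [y] (6,2)
    t=2.8591 [x] (7,2)
    t=3.5303 [y] (7,1)
    t=4.5656 [y] (7,0) — stop
  → r_5 = 4.5656
beam 6: φ=90°, α=330°
  cosα=0.8660 sinα=-0.5000 | (6,5) | tMaxX 0.8545 tMaxY 0.8200 | tΔX 1.1547 tΔY 2.0000
    t=0.8200 [y] (6,4)
    t=0.8545 [x] (7,4) — stop
  → r_6 = 0.8545
beam 7: φ=135°, α=15°
  cosα=0.9659 sinα=0.2588 | (6,5) | tMaxX 0.7661 tMaxY 2.2796 | tΔX 1.0353 tΔY 3.8637
    t=0.7661 [x] (7,5)
    t=1.8014 [x] (8,5) — stop
  → r_7 = 1.8014

ranges = [0.6108, 1.1800, 1.5841, 1.6281, 4.5656, 0.8545, 1.8014]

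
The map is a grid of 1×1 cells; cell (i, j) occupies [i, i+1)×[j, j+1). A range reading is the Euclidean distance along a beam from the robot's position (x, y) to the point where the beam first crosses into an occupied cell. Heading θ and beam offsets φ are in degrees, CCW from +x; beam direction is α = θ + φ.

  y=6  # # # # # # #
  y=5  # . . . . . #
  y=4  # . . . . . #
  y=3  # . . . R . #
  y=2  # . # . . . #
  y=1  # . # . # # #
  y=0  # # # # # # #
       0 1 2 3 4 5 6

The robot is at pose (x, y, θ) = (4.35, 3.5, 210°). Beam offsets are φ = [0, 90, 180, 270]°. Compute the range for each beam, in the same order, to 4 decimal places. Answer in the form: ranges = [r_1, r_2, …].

beam 1: φ=0°, α=210°
  dir = (cos 210°, sin 210°) = (-0.8660, -0.5000); from cell (4,3)
  next x-line at t=0.4041, next y-line at t=1.0000; Δt_x=1.1547, Δt_y=2.0000
    x: enter (3,3) at t=0.4041
    y: enter (3,2) at t=1.0000
    x: enter (2,2) at t=1.5588 ← occupied
  → r_1 = 1.5588
beam 2: φ=90°, α=300°
  dir = (cos 300°, sin 300°) = (0.5000, -0.8660); from cell (4,3)
  next x-line at t=1.3000, next y-line at t=0.5774; Δt_x=2.0000, Δt_y=1.1547
    y: enter (4,2) at t=0.5774
    x: enter (5,2) at t=1.3000
    y: enter (5,1) at t=1.7321 ← occupied
  → r_2 = 1.7321
beam 3: φ=180°, α=30°
  dir = (cos 30°, sin 30°) = (0.8660, 0.5000); from cell (4,3)
  next x-line at t=0.7506, next y-line at t=1.0000; Δt_x=1.1547, Δt_y=2.0000
    x: enter (5,3) at t=0.7506
    y: enter (5,4) at t=1.0000
    x: enter (6,4) at t=1.9053 ← occupied
  → r_3 = 1.9053
beam 4: φ=270°, α=120°
  dir = (cos 120°, sin 120°) = (-0.5000, 0.8660); from cell (4,3)
  next x-line at t=0.7000, next y-line at t=0.5774; Δt_x=2.0000, Δt_y=1.1547
    y: enter (4,4) at t=0.5774
    x: enter (3,4) at t=0.7000
    y: enter (3,5) at t=1.7321
    x: enter (2,5) at t=2.7000
    y: enter (2,6) at t=2.8868 ← occupied
  → r_4 = 2.8868

ranges = [1.5588, 1.7321, 1.9053, 2.8868]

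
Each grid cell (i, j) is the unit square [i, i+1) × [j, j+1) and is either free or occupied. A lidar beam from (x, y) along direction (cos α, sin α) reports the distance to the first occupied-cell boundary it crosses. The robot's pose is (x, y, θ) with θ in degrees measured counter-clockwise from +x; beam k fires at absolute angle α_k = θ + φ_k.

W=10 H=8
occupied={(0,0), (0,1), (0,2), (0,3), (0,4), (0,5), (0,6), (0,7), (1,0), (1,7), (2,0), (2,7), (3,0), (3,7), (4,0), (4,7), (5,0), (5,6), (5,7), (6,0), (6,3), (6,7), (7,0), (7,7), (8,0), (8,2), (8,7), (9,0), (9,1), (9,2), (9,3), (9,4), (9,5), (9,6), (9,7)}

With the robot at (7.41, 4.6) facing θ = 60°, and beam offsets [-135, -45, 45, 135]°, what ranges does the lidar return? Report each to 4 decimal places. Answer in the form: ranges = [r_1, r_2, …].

ranges = [2.2796, 1.6461, 2.4847, 6.6361]

beam 1: φ=-135°, α=285°
  d=(0.2588,-0.9659)  start (7,4)  tX=2.2796 tY=0.6212  stride 1/|dx|=3.8637 1/|dy|=1.0353
    cross y-line → (7,3), t=0.6212
    cross y-line → (7,2), t=1.6564
    cross x-line → (8,2), t=2.2796 (wall)
  → r_1 = 2.2796
beam 2: φ=-45°, α=15°
  d=(0.9659,0.2588)  start (7,4)  tX=0.6108 tY=1.5455  stride 1/|dx|=1.0353 1/|dy|=3.8637
    cross x-line → (8,4), t=0.6108
    cross y-line → (8,5), t=1.5455
    cross x-line → (9,5), t=1.6461 (wall)
  → r_2 = 1.6461
beam 3: φ=45°, α=105°
  d=(-0.2588,0.9659)  start (7,4)  tX=1.5841 tY=0.4141  stride 1/|dx|=3.8637 1/|dy|=1.0353
    cross y-line → (7,5), t=0.4141
    cross y-line → (7,6), t=1.4494
    cross x-line → (6,6), t=1.5841
    cross y-line → (6,7), t=2.4847 (wall)
  → r_3 = 2.4847
beam 4: φ=135°, α=195°
  d=(-0.9659,-0.2588)  start (7,4)  tX=0.4245 tY=2.3182  stride 1/|dx|=1.0353 1/|dy|=3.8637
    cross x-line → (6,4), t=0.4245
    cross x-line → (5,4), t=1.4597
    cross y-line → (5,3), t=2.3182
    cross x-line → (4,3), t=2.4950
    cross x-line → (3,3), t=3.5303
    cross x-line → (2,3), t=4.5656
    cross x-line → (1,3), t=5.6008
    cross y-line → (1,2), t=6.1819
    cross x-line → (0,2), t=6.6361 (wall)
  → r_4 = 6.6361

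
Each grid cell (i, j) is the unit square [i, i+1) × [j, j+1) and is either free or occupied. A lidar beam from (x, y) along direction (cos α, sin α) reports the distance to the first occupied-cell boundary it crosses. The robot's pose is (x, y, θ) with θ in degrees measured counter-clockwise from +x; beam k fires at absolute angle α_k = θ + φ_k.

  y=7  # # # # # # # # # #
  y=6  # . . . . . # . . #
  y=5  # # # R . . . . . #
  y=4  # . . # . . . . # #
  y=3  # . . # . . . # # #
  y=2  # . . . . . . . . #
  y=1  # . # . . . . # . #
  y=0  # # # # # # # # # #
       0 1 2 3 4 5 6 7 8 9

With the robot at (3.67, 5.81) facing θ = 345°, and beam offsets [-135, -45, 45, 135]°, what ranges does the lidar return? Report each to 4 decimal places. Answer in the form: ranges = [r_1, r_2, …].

ranges = [0.7736, 5.5541, 2.3800, 1.3741]

beam 1: φ=-135°, α=210°
  d=(-0.8660,-0.5000)  start (3,5)  tX=0.7736 tY=1.6200  stride 1/|dx|=1.1547 1/|dy|=2.0000
    cross x-line → (2,5), t=0.7736 (wall)
  → r_1 = 0.7736
beam 2: φ=-45°, α=300°
  d=(0.5000,-0.8660)  start (3,5)  tX=0.6600 tY=0.9353  stride 1/|dx|=2.0000 1/|dy|=1.1547
    cross x-line → (4,5), t=0.6600
    cross y-line → (4,4), t=0.9353
    cross y-line → (4,3), t=2.0900
    cross x-line → (5,3), t=2.6600
    cross y-line → (5,2), t=3.2447
    cross y-line → (5,1), t=4.3994
    cross x-line → (6,1), t=4.6600
    cross y-line → (6,0), t=5.5541 (wall)
  → r_2 = 5.5541
beam 3: φ=45°, α=30°
  d=(0.8660,0.5000)  start (3,5)  tX=0.3811 tY=0.3800  stride 1/|dx|=1.1547 1/|dy|=2.0000
    cross y-line → (3,6), t=0.3800
    cross x-line → (4,6), t=0.3811
    cross x-line → (5,6), t=1.5358
    cross y-line → (5,7), t=2.3800 (wall)
  → r_3 = 2.3800
beam 4: φ=135°, α=120°
  d=(-0.5000,0.8660)  start (3,5)  tX=1.3400 tY=0.2194  stride 1/|dx|=2.0000 1/|dy|=1.1547
    cross y-line → (3,6), t=0.2194
    cross x-line → (2,6), t=1.3400
    cross y-line → (2,7), t=1.3741 (wall)
  → r_4 = 1.3741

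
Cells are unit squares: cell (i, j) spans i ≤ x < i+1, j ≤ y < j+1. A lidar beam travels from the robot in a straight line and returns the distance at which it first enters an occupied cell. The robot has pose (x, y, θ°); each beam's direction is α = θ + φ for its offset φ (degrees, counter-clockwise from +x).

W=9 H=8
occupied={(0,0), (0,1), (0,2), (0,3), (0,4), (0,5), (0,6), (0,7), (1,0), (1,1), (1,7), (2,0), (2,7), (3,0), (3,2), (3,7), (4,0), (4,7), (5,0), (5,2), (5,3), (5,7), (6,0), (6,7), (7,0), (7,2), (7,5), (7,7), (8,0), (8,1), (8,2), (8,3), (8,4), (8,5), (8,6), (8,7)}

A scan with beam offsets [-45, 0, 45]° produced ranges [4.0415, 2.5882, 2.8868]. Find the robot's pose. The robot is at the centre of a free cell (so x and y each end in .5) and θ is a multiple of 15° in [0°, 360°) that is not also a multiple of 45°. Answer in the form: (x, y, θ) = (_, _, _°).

Candidates: 36 free-cell centres × 16 headings = 576 poses. Raycast each; keep the one whose scan matches to 4 dp.
  (1.5, 2.5, 210°): beam 1 = 0.5176 ≠ 4.0415 ✗
  (1.5, 3.5, 330°): beam 1 = 1.5529 ≠ 4.0415 ✗
  (4.5, 5.5, 300°): beam 1 = 2.5882 ≠ 4.0415 ✗
  (2.5, 5.5, 210°): beam 1 = 1.5529 ≠ 4.0415 ✗
  …
  (3.5, 3.5, 165°): r_1=4.0415, r_2=2.5882, r_3=2.8868 — all match ✓
Unique over the lattice → pose = (3.5, 3.5, 165°).

(x, y, θ) = (3.5, 3.5, 165°)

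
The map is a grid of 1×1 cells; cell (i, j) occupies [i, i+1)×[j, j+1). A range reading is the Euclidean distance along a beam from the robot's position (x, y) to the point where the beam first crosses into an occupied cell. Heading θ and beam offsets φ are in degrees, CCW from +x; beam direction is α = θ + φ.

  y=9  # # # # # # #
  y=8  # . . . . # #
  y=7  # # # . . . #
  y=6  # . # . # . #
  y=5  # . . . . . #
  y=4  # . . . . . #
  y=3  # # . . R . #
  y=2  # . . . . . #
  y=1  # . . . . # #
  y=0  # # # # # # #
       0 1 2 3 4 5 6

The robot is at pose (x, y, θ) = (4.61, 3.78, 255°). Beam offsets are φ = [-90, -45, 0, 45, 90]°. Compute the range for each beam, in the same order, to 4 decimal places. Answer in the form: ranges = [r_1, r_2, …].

beam 1: φ=-90°, α=165°
  d=(-0.9659,0.2588)  start (4,3)  tX=0.6315 tY=0.8500  stride 1/|dx|=1.0353 1/|dy|=3.8637
    cross x-line → (3,3), t=0.6315
    cross y-line → (3,4), t=0.8500
    cross x-line → (2,4), t=1.6668
    cross x-line → (1,4), t=2.7021
    cross x-line → (0,4), t=3.7373 (wall)
  → r_1 = 3.7373
beam 2: φ=-45°, α=210°
  d=(-0.8660,-0.5000)  start (4,3)  tX=0.7044 tY=1.5600  stride 1/|dx|=1.1547 1/|dy|=2.0000
    cross x-line → (3,3), t=0.7044
    cross y-line → (3,2), t=1.5600
    cross x-line → (2,2), t=1.8591
    cross x-line → (1,2), t=3.0138
    cross y-line → (1,1), t=3.5600
    cross x-line → (0,1), t=4.1685 (wall)
  → r_2 = 4.1685
beam 3: φ=0°, α=255°
  d=(-0.2588,-0.9659)  start (4,3)  tX=2.3569 tY=0.8075  stride 1/|dx|=3.8637 1/|dy|=1.0353
    cross y-line → (4,2), t=0.8075
    cross y-line → (4,1), t=1.8428
    cross x-line → (3,1), t=2.3569
    cross y-line → (3,0), t=2.8781 (wall)
  → r_3 = 2.8781
beam 4: φ=45°, α=300°
  d=(0.5000,-0.8660)  start (4,3)  tX=0.7800 tY=0.9007  stride 1/|dx|=2.0000 1/|dy|=1.1547
    cross x-line → (5,3), t=0.7800
    cross y-line → (5,2), t=0.9007
    cross y-line → (5,1), t=2.0554 (wall)
  → r_4 = 2.0554
beam 5: φ=90°, α=345°
  d=(0.9659,-0.2588)  start (4,3)  tX=0.4038 tY=3.0137  stride 1/|dx|=1.0353 1/|dy|=3.8637
    cross x-line → (5,3), t=0.4038
    cross x-line → (6,3), t=1.4390 (wall)
  → r_5 = 1.4390

ranges = [3.7373, 4.1685, 2.8781, 2.0554, 1.4390]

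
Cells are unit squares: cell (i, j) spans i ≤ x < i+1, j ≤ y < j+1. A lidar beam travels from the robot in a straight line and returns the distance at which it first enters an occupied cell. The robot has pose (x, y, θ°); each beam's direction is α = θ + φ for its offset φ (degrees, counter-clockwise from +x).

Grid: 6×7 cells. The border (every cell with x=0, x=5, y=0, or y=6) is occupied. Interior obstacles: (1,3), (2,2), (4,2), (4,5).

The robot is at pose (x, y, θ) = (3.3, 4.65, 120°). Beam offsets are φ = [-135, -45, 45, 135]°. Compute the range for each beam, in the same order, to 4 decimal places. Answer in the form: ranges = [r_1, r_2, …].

beam 1: φ=-135°, α=345°
  direction (0.9659, -0.2588); cell (3,4); t to first gridline: x 0.7247, y 2.5114 (then +1.0353 / +3.8637)
    (4,4) via x @ 0.7247
    (5,4) via x @ 1.7600  # hit
  → r_1 = 1.7600
beam 2: φ=-45°, α=75°
  direction (0.2588, 0.9659); cell (3,4); t to first gridline: x 2.7046, y 0.3623 (then +3.8637 / +1.0353)
    (3,5) via y @ 0.3623
    (3,6) via y @ 1.3976  # hit
  → r_2 = 1.3976
beam 3: φ=45°, α=165°
  direction (-0.9659, 0.2588); cell (3,4); t to first gridline: x 0.3106, y 1.3523 (then +1.0353 / +3.8637)
    (2,4) via x @ 0.3106
    (1,4) via x @ 1.3459
    (1,5) via y @ 1.3523
    (0,5) via x @ 2.3811  # hit
  → r_3 = 2.3811
beam 4: φ=135°, α=255°
  direction (-0.2588, -0.9659); cell (3,4); t to first gridline: x 1.1591, y 0.6729 (then +3.8637 / +1.0353)
    (3,3) via y @ 0.6729
    (2,3) via x @ 1.1591
    (2,2) via y @ 1.7082  # hit
  → r_4 = 1.7082

ranges = [1.7600, 1.3976, 2.3811, 1.7082]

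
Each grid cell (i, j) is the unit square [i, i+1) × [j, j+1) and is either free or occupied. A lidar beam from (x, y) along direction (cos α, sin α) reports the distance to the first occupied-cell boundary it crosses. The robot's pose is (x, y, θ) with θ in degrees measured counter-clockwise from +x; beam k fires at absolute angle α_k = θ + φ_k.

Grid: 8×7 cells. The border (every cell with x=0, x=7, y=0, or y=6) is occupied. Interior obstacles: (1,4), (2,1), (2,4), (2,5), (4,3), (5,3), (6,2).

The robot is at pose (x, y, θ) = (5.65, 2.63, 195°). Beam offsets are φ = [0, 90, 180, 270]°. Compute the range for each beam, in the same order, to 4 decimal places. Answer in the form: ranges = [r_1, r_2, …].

beam 1: φ=0°, α=195°
  dir = (cos 195°, sin 195°) = (-0.9659, -0.2588); from cell (5,2)
  next x-line at t=0.6729, next y-line at t=2.4341; Δt_x=1.0353, Δt_y=3.8637
    x: enter (4,2) at t=0.6729
    x: enter (3,2) at t=1.7082
    y: enter (3,1) at t=2.4341
    x: enter (2,1) at t=2.7435 ← occupied
  → r_1 = 2.7435
beam 2: φ=90°, α=285°
  dir = (cos 285°, sin 285°) = (0.2588, -0.9659); from cell (5,2)
  next x-line at t=1.3523, next y-line at t=0.6522; Δt_x=3.8637, Δt_y=1.0353
    y: enter (5,1) at t=0.6522
    x: enter (6,1) at t=1.3523
    y: enter (6,0) at t=1.6875 ← occupied
  → r_2 = 1.6875
beam 3: φ=180°, α=15°
  dir = (cos 15°, sin 15°) = (0.9659, 0.2588); from cell (5,2)
  next x-line at t=0.3623, next y-line at t=1.4296; Δt_x=1.0353, Δt_y=3.8637
    x: enter (6,2) at t=0.3623 ← occupied
  → r_3 = 0.3623
beam 4: φ=270°, α=105°
  dir = (cos 105°, sin 105°) = (-0.2588, 0.9659); from cell (5,2)
  next x-line at t=2.5114, next y-line at t=0.3831; Δt_x=3.8637, Δt_y=1.0353
    y: enter (5,3) at t=0.3831 ← occupied
  → r_4 = 0.3831

ranges = [2.7435, 1.6875, 0.3623, 0.3831]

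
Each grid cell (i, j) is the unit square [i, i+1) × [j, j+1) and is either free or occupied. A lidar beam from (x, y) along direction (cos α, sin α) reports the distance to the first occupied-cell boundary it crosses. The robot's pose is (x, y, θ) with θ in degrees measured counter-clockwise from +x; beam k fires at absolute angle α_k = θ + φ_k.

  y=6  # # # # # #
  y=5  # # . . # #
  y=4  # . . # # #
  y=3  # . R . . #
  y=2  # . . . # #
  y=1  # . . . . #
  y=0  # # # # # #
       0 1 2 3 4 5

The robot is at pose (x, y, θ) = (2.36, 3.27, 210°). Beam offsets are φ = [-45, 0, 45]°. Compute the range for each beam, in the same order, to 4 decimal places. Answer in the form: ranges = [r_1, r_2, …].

beam 1: φ=-45°, α=165°
  dir = (cos 165°, sin 165°) = (-0.9659, 0.2588); from cell (2,3)
  next x-line at t=0.3727, next y-line at t=2.8205; Δt_x=1.0353, Δt_y=3.8637
    x: enter (1,3) at t=0.3727
    x: enter (0,3) at t=1.4080 ← occupied
  → r_1 = 1.4080
beam 2: φ=0°, α=210°
  dir = (cos 210°, sin 210°) = (-0.8660, -0.5000); from cell (2,3)
  next x-line at t=0.4157, next y-line at t=0.5400; Δt_x=1.1547, Δt_y=2.0000
    x: enter (1,3) at t=0.4157
    y: enter (1,2) at t=0.5400
    x: enter (0,2) at t=1.5704 ← occupied
  → r_2 = 1.5704
beam 3: φ=45°, α=255°
  dir = (cos 255°, sin 255°) = (-0.2588, -0.9659); from cell (2,3)
  next x-line at t=1.3909, next y-line at t=0.2795; Δt_x=3.8637, Δt_y=1.0353
    y: enter (2,2) at t=0.2795
    y: enter (2,1) at t=1.3148
    x: enter (1,1) at t=1.3909
    y: enter (1,0) at t=2.3501 ← occupied
  → r_3 = 2.3501

ranges = [1.4080, 1.5704, 2.3501]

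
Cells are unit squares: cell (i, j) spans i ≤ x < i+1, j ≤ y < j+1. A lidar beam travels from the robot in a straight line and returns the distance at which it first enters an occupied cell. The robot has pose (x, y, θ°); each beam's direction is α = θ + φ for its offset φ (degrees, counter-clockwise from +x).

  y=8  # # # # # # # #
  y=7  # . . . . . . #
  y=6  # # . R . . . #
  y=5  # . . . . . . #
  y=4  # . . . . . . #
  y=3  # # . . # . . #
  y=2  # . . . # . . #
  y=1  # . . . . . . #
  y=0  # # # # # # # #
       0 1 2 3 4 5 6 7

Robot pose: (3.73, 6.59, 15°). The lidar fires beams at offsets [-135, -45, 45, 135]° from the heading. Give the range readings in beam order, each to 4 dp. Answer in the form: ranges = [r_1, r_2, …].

ranges = [3.4600, 3.7759, 1.6281, 2.8200]

beam 1: φ=-135°, α=240°
  d=(-0.5000,-0.8660)  start (3,6)  tX=1.4600 tY=0.6813  stride 1/|dx|=2.0000 1/|dy|=1.1547
    cross y-line → (3,5), t=0.6813
    cross x-line → (2,5), t=1.4600
    cross y-line → (2,4), t=1.8360
    cross y-line → (2,3), t=2.9907
    cross x-line → (1,3), t=3.4600 (wall)
  → r_1 = 3.4600
beam 2: φ=-45°, α=330°
  d=(0.8660,-0.5000)  start (3,6)  tX=0.3118 tY=1.1800  stride 1/|dx|=1.1547 1/|dy|=2.0000
    cross x-line → (4,6), t=0.3118
    cross y-line → (4,5), t=1.1800
    cross x-line → (5,5), t=1.4665
    cross x-line → (6,5), t=2.6212
    cross y-line → (6,4), t=3.1800
    cross x-line → (7,4), t=3.7759 (wall)
  → r_2 = 3.7759
beam 3: φ=45°, α=60°
  d=(0.5000,0.8660)  start (3,6)  tX=0.5400 tY=0.4734  stride 1/|dx|=2.0000 1/|dy|=1.1547
    cross y-line → (3,7), t=0.4734
    cross x-line → (4,7), t=0.5400
    cross y-line → (4,8), t=1.6281 (wall)
  → r_3 = 1.6281
beam 4: φ=135°, α=150°
  d=(-0.8660,0.5000)  start (3,6)  tX=0.8429 tY=0.8200  stride 1/|dx|=1.1547 1/|dy|=2.0000
    cross y-line → (3,7), t=0.8200
    cross x-line → (2,7), t=0.8429
    cross x-line → (1,7), t=1.9976
    cross y-line → (1,8), t=2.8200 (wall)
  → r_4 = 2.8200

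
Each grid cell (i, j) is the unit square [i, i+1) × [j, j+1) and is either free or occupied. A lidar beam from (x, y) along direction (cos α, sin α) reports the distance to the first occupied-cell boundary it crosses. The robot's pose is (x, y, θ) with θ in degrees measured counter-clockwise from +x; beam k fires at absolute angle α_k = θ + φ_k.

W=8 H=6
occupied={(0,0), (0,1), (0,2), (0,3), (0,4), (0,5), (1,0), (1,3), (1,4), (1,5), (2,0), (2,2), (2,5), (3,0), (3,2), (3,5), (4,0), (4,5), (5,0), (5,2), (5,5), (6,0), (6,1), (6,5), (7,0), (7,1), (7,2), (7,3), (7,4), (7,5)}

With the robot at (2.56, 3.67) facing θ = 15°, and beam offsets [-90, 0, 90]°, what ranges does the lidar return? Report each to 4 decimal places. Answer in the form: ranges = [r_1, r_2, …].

ranges = [0.6936, 4.5966, 1.3769]

beam 1: φ=-90°, α=285°
  cosα=0.2588 sinα=-0.9659 | (2,3) | tMaxX 1.7000 tMaxY 0.6936 | tΔX 3.8637 tΔY 1.0353
    t=0.6936 [y] (2,2) — stop
  → r_1 = 0.6936
beam 2: φ=0°, α=15°
  cosα=0.9659 sinα=0.2588 | (2,3) | tMaxX 0.4555 tMaxY 1.2750 | tΔX 1.0353 tΔY 3.8637
    t=0.4555 [x] (3,3)
    t=1.2750 [y] (3,4)
    t=1.4908 [x] (4,4)
    t=2.5261 [x] (5,4)
    t=3.5614 [x] (6,4)
    t=4.5966 [x] (7,4) — stop
  → r_2 = 4.5966
beam 3: φ=90°, α=105°
  cosα=-0.2588 sinα=0.9659 | (2,3) | tMaxX 2.1637 tMaxY 0.3416 | tΔX 3.8637 tΔY 1.0353
    t=0.3416 [y] (2,4)
    t=1.3769 [y] (2,5) — stop
  → r_3 = 1.3769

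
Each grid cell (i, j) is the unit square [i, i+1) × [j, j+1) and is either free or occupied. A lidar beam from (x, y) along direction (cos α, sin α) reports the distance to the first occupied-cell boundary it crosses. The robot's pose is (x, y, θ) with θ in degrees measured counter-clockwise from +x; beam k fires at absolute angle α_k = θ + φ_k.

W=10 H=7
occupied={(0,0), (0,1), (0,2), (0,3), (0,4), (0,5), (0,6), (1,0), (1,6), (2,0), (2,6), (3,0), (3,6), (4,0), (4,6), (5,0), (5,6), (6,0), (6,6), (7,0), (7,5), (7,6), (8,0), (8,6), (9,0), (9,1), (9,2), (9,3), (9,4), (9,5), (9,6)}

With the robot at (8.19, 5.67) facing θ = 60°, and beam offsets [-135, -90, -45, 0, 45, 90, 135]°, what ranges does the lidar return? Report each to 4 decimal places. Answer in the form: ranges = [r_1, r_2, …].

ranges = [3.1296, 0.9353, 0.8386, 0.3811, 0.3416, 0.2194, 0.1967]

beam 1: φ=-135°, α=285°
  cosα=0.2588 sinα=-0.9659 | (8,5) | tMaxX 3.1296 tMaxY 0.6936 | tΔX 3.8637 tΔY 1.0353
    t=0.6936 [y] (8,4)
    t=1.7289 [y] (8,3)
    t=2.7642 [y] (8,2)
    t=3.1296 [x] (9,2) — stop
  → r_1 = 3.1296
beam 2: φ=-90°, α=330°
  cosα=0.8660 sinα=-0.5000 | (8,5) | tMaxX 0.9353 tMaxY 1.3400 | tΔX 1.1547 tΔY 2.0000
    t=0.9353 [x] (9,5) — stop
  → r_2 = 0.9353
beam 3: φ=-45°, α=15°
  cosα=0.9659 sinα=0.2588 | (8,5) | tMaxX 0.8386 tMaxY 1.2750 | tΔX 1.0353 tΔY 3.8637
    t=0.8386 [x] (9,5) — stop
  → r_3 = 0.8386
beam 4: φ=0°, α=60°
  cosα=0.5000 sinα=0.8660 | (8,5) | tMaxX 1.6200 tMaxY 0.3811 | tΔX 2.0000 tΔY 1.1547
    t=0.3811 [y] (8,6) — stop
  → r_4 = 0.3811
beam 5: φ=45°, α=105°
  cosα=-0.2588 sinα=0.9659 | (8,5) | tMaxX 0.7341 tMaxY 0.3416 | tΔX 3.8637 tΔY 1.0353
    t=0.3416 [y] (8,6) — stop
  → r_5 = 0.3416
beam 6: φ=90°, α=150°
  cosα=-0.8660 sinα=0.5000 | (8,5) | tMaxX 0.2194 tMaxY 0.6600 | tΔX 1.1547 tΔY 2.0000
    t=0.2194 [x] (7,5) — stop
  → r_6 = 0.2194
beam 7: φ=135°, α=195°
  cosα=-0.9659 sinα=-0.2588 | (8,5) | tMaxX 0.1967 tMaxY 2.5887 | tΔX 1.0353 tΔY 3.8637
    t=0.1967 [x] (7,5) — stop
  → r_7 = 0.1967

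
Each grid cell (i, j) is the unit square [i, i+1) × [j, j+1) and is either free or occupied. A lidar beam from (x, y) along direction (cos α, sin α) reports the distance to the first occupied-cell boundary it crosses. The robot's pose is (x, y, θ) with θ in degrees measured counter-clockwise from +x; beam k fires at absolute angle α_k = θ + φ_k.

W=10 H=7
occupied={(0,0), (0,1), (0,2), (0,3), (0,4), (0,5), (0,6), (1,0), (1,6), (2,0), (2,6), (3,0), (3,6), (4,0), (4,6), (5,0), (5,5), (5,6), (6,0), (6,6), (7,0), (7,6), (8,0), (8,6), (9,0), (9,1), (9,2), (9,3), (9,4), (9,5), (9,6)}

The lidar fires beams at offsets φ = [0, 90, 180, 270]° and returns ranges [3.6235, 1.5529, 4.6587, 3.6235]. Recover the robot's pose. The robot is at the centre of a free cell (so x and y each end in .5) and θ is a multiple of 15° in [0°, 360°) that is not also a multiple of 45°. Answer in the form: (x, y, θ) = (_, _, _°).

(x, y, θ) = (4.5, 2.5, 195°)

The pose lattice has 39·16 = 624 candidates. Test each by forward raycasting.
  (6.5, 5.5, 60°): beam 1 = 0.5774 ≠ 3.6235 ✗
  (6.5, 2.5, 30°): beam 1 = 2.8868 ≠ 3.6235 ✗
  (2.5, 3.5, 330°): beam 1 = 5.0000 ≠ 3.6235 ✗
  …
  (4.5, 2.5, 195°): r_1=3.6235, r_2=1.5529, r_3=4.6587, r_4=3.6235 — all match ✓
Only this pose fits every beam.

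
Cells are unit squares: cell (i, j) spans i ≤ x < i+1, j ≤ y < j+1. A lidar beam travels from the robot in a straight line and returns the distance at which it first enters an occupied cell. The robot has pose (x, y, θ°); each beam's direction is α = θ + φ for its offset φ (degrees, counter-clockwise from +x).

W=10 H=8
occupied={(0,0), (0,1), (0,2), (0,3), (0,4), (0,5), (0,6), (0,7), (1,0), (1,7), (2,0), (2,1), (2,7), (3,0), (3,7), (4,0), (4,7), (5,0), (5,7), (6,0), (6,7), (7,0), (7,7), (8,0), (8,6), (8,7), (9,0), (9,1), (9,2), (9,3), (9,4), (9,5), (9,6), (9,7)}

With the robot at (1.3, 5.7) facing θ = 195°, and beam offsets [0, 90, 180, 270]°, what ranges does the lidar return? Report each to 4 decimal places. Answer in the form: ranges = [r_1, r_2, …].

beam 1: φ=0°, α=195°
  d=(-0.9659,-0.2588)  start (1,5)  tX=0.3106 tY=2.7046  stride 1/|dx|=1.0353 1/|dy|=3.8637
    cross x-line → (0,5), t=0.3106 (wall)
  → r_1 = 0.3106
beam 2: φ=90°, α=285°
  d=(0.2588,-0.9659)  start (1,5)  tX=2.7046 tY=0.7247  stride 1/|dx|=3.8637 1/|dy|=1.0353
    cross y-line → (1,4), t=0.7247
    cross y-line → (1,3), t=1.7600
    cross x-line → (2,3), t=2.7046
    cross y-line → (2,2), t=2.7952
    cross y-line → (2,1), t=3.8305 (wall)
  → r_2 = 3.8305
beam 3: φ=180°, α=15°
  d=(0.9659,0.2588)  start (1,5)  tX=0.7247 tY=1.1591  stride 1/|dx|=1.0353 1/|dy|=3.8637
    cross x-line → (2,5), t=0.7247
    cross y-line → (2,6), t=1.1591
    cross x-line → (3,6), t=1.7600
    cross x-line → (4,6), t=2.7952
    cross x-line → (5,6), t=3.8305
    cross x-line → (6,6), t=4.8658
    cross y-line → (6,7), t=5.0228 (wall)
  → r_3 = 5.0228
beam 4: φ=270°, α=105°
  d=(-0.2588,0.9659)  start (1,5)  tX=1.1591 tY=0.3106  stride 1/|dx|=3.8637 1/|dy|=1.0353
    cross y-line → (1,6), t=0.3106
    cross x-line → (0,6), t=1.1591 (wall)
  → r_4 = 1.1591

ranges = [0.3106, 3.8305, 5.0228, 1.1591]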